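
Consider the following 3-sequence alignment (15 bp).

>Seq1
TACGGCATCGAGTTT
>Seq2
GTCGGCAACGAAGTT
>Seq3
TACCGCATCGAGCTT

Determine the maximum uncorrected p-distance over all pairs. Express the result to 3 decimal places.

Pairwise Hamming distances:
  Seq1 vs Seq2: 5
  Seq1 vs Seq3: 2
  Seq2 vs Seq3: 6
The largest is 6 mismatches, between Seq2 and Seq3; p = 6/15 = 0.400.

0.400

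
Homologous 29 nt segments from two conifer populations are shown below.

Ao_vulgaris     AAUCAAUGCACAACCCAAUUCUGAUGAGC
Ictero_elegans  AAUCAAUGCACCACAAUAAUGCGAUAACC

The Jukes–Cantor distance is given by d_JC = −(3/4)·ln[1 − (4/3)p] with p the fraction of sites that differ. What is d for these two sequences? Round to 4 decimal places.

Differing sites — 12:A/C; 15:C/A; 16:C/A; 17:A/U; 19:U/A; 21:C/G; 22:U/C; 26:G/A; 28:G/C.
p = 9/29 = 0.310345.
d = −0.75 · ln(1 − (4/3)·0.310345) = −0.75 · ln(0.586207) = −0.75 · (-0.534082) = 0.4006.

0.4006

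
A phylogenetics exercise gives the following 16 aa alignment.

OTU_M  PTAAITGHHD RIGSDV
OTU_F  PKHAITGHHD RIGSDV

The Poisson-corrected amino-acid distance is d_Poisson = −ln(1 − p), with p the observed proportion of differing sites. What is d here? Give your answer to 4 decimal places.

Mismatches occur at site 2 (T↔K), site 3 (A↔H).
p = 2/16 = 0.125000.
d = −ln(1 − 0.125000) = −ln(0.875000) = 0.1335.

0.1335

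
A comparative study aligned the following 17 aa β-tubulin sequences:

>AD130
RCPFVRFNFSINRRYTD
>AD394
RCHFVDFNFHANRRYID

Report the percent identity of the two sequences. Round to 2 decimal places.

70.59%

The sequences differ at positions 3 (P/H), 6 (R/D), 10 (S/H), 11 (I/A), 16 (T/I).
12 of the 17 sites match, so the percent identity is 12/17 × 100 = 70.59%.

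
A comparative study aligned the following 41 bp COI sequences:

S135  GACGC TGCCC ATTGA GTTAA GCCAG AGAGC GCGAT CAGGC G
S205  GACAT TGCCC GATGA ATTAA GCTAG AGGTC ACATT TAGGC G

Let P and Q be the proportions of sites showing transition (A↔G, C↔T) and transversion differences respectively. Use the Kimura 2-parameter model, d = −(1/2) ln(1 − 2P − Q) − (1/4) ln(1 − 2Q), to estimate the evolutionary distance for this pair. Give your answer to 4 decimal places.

0.3985

The sequences differ at positions 4 (G/A, transition), 5 (C/T, transition), 11 (A/G, transition), 12 (T/A, transversion), 16 (G/A, transition), 23 (C/T, transition), 28 (A/G, transition), 29 (G/T, transversion), 31 (G/A, transition), 33 (G/A, transition), 34 (A/T, transversion), 36 (C/T, transition).
Of the 12 differences, 9 transitions and 3 transversions over 41 sites: P = 9/41 = 0.219512, Q = 3/41 = 0.073171.
d = −0.5·ln(0.487805) − 0.25·ln(0.853658) = −0.5·(-0.717840) − 0.25·(-0.158225) = 0.3985.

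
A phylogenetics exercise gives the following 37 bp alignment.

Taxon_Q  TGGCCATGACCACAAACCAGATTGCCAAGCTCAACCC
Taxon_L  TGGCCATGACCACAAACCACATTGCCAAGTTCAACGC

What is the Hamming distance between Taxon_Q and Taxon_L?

Mismatches occur at site 20 (G→C), site 30 (C→T), site 36 (C→G).
That gives 3 mismatches out of 37 aligned sites, so the Hamming distance is 3.

3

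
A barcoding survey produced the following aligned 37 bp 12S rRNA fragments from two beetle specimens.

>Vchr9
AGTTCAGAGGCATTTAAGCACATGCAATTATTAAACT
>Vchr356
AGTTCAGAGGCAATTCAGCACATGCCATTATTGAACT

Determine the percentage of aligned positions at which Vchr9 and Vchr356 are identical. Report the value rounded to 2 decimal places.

89.19%

Mismatches occur at site 13 (T/A), site 16 (A/C), site 26 (A/C), site 33 (A/G).
33 of the 37 sites match, so the percent identity is 33/37 × 100 = 89.19%.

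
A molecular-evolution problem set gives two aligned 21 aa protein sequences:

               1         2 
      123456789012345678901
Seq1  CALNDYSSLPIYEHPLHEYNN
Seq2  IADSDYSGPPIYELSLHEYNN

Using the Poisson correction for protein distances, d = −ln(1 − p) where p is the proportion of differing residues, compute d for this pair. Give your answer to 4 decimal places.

Differing sites — 1:C/I; 3:L/D; 4:N/S; 8:S/G; 9:L/P; 14:H/L; 15:P/S.
p = 7/21 = 0.333333.
d = −ln(1 − 0.333333) = −ln(0.666667) = 0.4055.

0.4055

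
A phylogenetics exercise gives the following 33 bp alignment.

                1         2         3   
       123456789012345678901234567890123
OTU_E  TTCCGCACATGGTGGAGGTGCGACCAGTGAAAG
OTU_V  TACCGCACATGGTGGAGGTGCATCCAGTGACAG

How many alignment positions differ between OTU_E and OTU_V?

Mismatches occur at site 2 (T↔A), site 22 (G↔A), site 23 (A↔T), site 31 (A↔C).
That gives 4 mismatches out of 33 aligned sites, so the Hamming distance is 4.

4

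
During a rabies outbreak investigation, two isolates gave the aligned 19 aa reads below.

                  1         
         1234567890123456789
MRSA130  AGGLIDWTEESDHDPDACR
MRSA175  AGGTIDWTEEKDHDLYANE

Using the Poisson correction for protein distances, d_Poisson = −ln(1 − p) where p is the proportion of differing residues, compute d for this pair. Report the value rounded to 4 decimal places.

Mismatches occur at site 4 (L/T), site 11 (S/K), site 15 (P/L), site 16 (D/Y), site 18 (C/N), site 19 (R/E).
p = 6/19 = 0.315789.
d = −ln(1 − 0.315789) = −ln(0.684211) = 0.3795.

0.3795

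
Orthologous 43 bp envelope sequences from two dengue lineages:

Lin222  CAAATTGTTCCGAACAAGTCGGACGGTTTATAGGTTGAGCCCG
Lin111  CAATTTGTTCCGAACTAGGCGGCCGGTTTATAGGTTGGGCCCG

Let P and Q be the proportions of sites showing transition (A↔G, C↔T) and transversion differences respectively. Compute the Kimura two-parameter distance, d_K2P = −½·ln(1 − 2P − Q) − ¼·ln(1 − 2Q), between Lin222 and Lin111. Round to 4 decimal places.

Differing sites — 4:A/T (Tv); 16:A/T (Tv); 19:T/G (Tv); 23:A/C (Tv); 38:A/G (Ti).
Of the 5 differences, 1 transition and 4 transversions over 43 sites: P = 1/43 = 0.023256, Q = 4/43 = 0.093023.
d = −0.5·ln(0.860465) − 0.25·ln(0.813954) = −0.5·(-0.150282) − 0.25·(-0.205851) = 0.1266.

0.1266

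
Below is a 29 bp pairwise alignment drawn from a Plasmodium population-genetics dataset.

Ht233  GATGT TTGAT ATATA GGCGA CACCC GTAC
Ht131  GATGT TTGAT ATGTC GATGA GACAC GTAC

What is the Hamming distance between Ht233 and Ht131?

6

The sequences differ at positions 13 (A/G), 15 (A/C), 17 (G/A), 18 (C/T), 21 (C/G), 24 (C/A).
That gives 6 mismatches out of 29 aligned sites, so the Hamming distance is 6.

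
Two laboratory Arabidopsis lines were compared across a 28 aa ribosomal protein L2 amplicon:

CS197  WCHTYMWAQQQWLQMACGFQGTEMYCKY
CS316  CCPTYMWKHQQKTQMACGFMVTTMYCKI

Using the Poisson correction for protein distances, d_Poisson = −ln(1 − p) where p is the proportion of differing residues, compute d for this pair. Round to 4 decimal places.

0.4418

Differing sites — 1:W/C; 3:H/P; 8:A/K; 9:Q/H; 12:W/K; 13:L/T; 20:Q/M; 21:G/V; 23:E/T; 28:Y/I.
p = 10/28 = 0.357143.
d = −ln(1 − 0.357143) = −ln(0.642857) = 0.4418.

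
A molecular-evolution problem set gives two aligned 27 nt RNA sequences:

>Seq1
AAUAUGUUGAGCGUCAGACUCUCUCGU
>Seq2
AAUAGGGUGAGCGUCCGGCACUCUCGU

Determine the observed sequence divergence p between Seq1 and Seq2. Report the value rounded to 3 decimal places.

The sequences differ at positions 5 (U/G), 7 (U/G), 16 (A/C), 18 (A/G), 20 (U/A).
There are 5 differences over 27 sites, so p = 5/27 = 0.185.

0.185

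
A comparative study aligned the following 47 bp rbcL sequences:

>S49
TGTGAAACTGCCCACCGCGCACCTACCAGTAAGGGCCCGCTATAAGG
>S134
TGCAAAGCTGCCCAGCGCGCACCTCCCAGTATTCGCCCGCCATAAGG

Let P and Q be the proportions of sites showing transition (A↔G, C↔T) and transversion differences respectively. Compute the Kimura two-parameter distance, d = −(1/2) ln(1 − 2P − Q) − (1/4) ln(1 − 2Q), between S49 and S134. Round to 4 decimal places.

The sequences differ at positions 3 (T/C, transition), 4 (G/A, transition), 7 (A/G, transition), 15 (C/G, transversion), 25 (A/C, transversion), 32 (A/T, transversion), 33 (G/T, transversion), 34 (G/C, transversion), 41 (T/C, transition).
Of the 9 differences, 4 transitions and 5 transversions over 47 sites: P = 4/47 = 0.085106, Q = 5/47 = 0.106383.
d = −0.5·ln(0.723405) − 0.25·ln(0.787234) = −0.5·(-0.323786) − 0.25·(-0.239230) = 0.2217.

0.2217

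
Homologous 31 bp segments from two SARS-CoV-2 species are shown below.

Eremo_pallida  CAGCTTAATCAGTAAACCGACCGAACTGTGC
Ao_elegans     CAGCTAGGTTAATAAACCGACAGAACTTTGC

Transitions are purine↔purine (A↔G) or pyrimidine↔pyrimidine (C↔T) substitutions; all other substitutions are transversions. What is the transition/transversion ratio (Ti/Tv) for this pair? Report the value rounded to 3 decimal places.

1.333

The sequences differ at positions 6 (T/A, transversion), 7 (A/G, transition), 8 (A/G, transition), 10 (C/T, transition), 12 (G/A, transition), 22 (C/A, transversion), 28 (G/T, transversion).
Of the 7 differences, 4 transitions and 3 transversions, so Ti/Tv = 4/3 = 1.333.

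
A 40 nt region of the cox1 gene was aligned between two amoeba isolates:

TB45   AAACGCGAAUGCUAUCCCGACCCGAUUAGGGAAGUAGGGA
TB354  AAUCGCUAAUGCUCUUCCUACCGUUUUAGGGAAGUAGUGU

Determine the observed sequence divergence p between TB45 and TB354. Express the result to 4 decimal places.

Differing sites — 3:A/U; 7:G/U; 14:A/C; 16:C/U; 19:G/U; 23:C/G; 24:G/U; 25:A/U; 38:G/U; 40:A/U.
There are 10 differences over 40 sites, so p = 10/40 = 0.2500.

0.2500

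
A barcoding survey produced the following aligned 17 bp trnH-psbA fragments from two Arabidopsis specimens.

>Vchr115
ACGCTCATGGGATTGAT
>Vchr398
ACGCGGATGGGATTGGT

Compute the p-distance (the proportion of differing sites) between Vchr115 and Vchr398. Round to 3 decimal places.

0.176

Differing sites — 5:T/G; 6:C/G; 16:A/G.
There are 3 differences over 17 sites, so p = 3/17 = 0.176.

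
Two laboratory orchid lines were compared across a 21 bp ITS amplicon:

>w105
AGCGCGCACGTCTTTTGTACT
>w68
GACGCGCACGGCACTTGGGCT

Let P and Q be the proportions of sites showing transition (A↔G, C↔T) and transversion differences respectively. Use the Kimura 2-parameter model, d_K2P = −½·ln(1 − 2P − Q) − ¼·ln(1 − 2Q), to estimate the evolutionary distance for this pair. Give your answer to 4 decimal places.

The sequences differ at positions 1 (A/G, transition), 2 (G/A, transition), 11 (T/G, transversion), 13 (T/A, transversion), 14 (T/C, transition), 18 (T/G, transversion), 19 (A/G, transition).
Of the 7 differences, 4 transitions and 3 transversions over 21 sites: P = 4/21 = 0.190476, Q = 3/21 = 0.142857.
d = −0.5·ln(0.476191) − 0.25·ln(0.714286) = −0.5·(-0.741936) − 0.25·(-0.336472) = 0.4551.

0.4551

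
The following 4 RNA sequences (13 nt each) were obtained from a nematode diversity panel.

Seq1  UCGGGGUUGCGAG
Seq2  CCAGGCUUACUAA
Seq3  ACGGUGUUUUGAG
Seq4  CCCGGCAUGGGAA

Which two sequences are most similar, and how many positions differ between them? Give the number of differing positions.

Pairwise Hamming distances:
  Seq1 vs Seq2: 6
  Seq1 vs Seq3: 4
  Seq1 vs Seq4: 6
  Seq2 vs Seq3: 8
  Seq2 vs Seq4: 5
  Seq3 vs Seq4: 8
The smallest is 4, between Seq1 and Seq3.

4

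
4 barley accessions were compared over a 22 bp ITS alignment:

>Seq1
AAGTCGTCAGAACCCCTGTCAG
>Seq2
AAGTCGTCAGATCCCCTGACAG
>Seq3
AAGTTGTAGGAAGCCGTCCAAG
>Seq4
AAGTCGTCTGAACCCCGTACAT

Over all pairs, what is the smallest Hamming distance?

Pairwise Hamming distances:
  Seq1 vs Seq2: 2
  Seq1 vs Seq3: 8
  Seq1 vs Seq4: 5
  Seq2 vs Seq3: 9
  Seq2 vs Seq4: 5
  Seq3 vs Seq4: 10
The smallest is 2, between Seq1 and Seq2.

2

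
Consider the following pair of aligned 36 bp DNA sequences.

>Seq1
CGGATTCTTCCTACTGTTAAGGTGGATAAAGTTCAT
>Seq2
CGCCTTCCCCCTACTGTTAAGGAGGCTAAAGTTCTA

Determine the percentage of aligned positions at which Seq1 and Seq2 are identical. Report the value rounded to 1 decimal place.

Mismatches occur at site 3 (G→C), site 4 (A→C), site 8 (T→C), site 9 (T→C), site 23 (T→A), site 26 (A→C), site 35 (A→T), site 36 (T→A).
28 of the 36 sites match, so the percent identity is 28/36 × 100 = 77.8%.

77.8%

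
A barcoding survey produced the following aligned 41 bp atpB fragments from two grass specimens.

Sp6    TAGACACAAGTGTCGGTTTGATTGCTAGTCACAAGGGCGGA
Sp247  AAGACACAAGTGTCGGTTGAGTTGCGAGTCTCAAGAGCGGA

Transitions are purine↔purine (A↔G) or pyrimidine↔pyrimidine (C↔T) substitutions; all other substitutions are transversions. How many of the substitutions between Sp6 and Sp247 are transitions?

The sequences differ at positions 1 (T/A, transversion), 19 (T/G, transversion), 20 (G/A, transition), 21 (A/G, transition), 26 (T/G, transversion), 31 (A/T, transversion), 36 (G/A, transition).
Of the 7 differences, 3 transitions and 4 transversions, so the answer is 3.

3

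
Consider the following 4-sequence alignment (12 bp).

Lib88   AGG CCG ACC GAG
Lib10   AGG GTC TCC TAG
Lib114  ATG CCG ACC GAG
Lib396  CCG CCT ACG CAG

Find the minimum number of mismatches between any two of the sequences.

Pairwise Hamming distances:
  Lib88 vs Lib10: 5
  Lib88 vs Lib114: 1
  Lib88 vs Lib396: 5
  Lib10 vs Lib114: 6
  Lib10 vs Lib396: 8
  Lib114 vs Lib396: 5
The smallest is 1, between Lib88 and Lib114.

1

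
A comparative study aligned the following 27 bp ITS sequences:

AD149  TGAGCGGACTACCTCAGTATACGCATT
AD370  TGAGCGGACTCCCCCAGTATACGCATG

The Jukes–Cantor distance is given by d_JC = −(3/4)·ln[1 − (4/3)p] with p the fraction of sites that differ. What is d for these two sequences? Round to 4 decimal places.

0.1203

Differing sites — 11:A/C; 14:T/C; 27:T/G.
p = 3/27 = 0.111111.
d = −0.75 · ln(1 − (4/3)·0.111111) = −0.75 · ln(0.851852) = −0.75 · (-0.160342) = 0.1203.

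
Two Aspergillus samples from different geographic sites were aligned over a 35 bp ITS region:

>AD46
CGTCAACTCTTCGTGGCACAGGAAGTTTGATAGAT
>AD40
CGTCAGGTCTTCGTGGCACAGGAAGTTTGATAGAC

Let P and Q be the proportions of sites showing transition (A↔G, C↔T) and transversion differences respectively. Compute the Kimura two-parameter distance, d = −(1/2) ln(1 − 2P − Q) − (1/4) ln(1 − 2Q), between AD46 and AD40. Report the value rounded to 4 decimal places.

The sequences differ at positions 6 (A/G, transition), 7 (C/G, transversion), 35 (T/C, transition).
Of the 3 differences, 2 transitions and 1 transversion over 35 sites: P = 2/35 = 0.057143, Q = 1/35 = 0.028571.
d = −0.5·ln(0.857143) − 0.25·ln(0.942858) = −0.5·(-0.154151) − 0.25·(-0.058840) = 0.0918.

0.0918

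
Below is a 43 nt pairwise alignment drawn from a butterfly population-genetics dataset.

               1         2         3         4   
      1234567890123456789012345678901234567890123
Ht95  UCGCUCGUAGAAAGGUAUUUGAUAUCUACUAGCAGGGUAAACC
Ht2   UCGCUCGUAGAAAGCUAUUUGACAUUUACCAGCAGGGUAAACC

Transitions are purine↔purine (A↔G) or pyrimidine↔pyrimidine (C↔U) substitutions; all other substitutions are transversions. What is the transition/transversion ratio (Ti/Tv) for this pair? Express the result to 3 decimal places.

3.000

The sequences differ at positions 15 (G/C, transversion), 23 (U/C, transition), 26 (C/U, transition), 30 (U/C, transition).
Of the 4 differences, 3 transitions and 1 transversion, so Ti/Tv = 3/1 = 3.000.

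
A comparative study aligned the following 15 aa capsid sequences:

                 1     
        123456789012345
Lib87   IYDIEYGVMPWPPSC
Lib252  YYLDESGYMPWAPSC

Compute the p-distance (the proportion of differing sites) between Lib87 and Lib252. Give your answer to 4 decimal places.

Mismatches occur at site 1 (I↔Y), site 3 (D↔L), site 4 (I↔D), site 6 (Y↔S), site 8 (V↔Y), site 12 (P↔A).
There are 6 differences over 15 sites, so p = 6/15 = 0.4000.

0.4000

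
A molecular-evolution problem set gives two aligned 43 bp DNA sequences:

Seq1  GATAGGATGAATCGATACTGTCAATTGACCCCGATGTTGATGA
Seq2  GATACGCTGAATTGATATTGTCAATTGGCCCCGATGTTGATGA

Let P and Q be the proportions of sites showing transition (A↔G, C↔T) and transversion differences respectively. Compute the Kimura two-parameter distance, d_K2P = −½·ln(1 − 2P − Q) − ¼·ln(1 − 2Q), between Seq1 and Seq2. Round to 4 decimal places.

The sequences differ at positions 5 (G/C, transversion), 7 (A/C, transversion), 13 (C/T, transition), 18 (C/T, transition), 28 (A/G, transition).
Of the 5 differences, 3 transitions and 2 transversions over 43 sites: P = 3/43 = 0.069767, Q = 2/43 = 0.046512.
d = −0.5·ln(0.813954) − 0.25·ln(0.906976) = −0.5·(-0.205851) − 0.25·(-0.097639) = 0.1273.

0.1273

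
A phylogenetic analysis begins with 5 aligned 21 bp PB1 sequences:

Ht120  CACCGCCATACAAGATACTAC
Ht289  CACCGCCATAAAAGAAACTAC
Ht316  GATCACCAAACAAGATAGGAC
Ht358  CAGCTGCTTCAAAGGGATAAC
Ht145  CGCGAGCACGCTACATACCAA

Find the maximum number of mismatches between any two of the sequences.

15

Pairwise Hamming distances:
  Ht120 vs Ht289: 2
  Ht120 vs Ht316: 6
  Ht120 vs Ht358: 10
  Ht120 vs Ht145: 10
  Ht289 vs Ht316: 8
  Ht289 vs Ht358: 9
  Ht289 vs Ht145: 12
  Ht316 vs Ht358: 12
  Ht316 vs Ht145: 12
  Ht358 vs Ht145: 15
The largest is 15, between Ht358 and Ht145.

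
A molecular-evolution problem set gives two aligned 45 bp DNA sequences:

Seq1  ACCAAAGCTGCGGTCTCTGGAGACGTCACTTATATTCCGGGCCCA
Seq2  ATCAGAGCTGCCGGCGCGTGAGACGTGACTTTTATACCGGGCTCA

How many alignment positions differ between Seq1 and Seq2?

11

Mismatches occur at site 2 (C→T), site 5 (A→G), site 12 (G→C), site 14 (T→G), site 16 (T→G), site 18 (T→G), site 19 (G→T), site 27 (C→G), site 32 (A→T), site 36 (T→A), site 43 (C→T).
That gives 11 mismatches out of 45 aligned sites, so the Hamming distance is 11.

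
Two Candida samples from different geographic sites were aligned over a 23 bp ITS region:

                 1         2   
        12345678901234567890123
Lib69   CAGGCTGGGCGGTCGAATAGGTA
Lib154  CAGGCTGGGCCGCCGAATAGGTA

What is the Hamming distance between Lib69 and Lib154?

Differing sites — 11:G/C; 13:T/C.
That gives 2 mismatches out of 23 aligned sites, so the Hamming distance is 2.

2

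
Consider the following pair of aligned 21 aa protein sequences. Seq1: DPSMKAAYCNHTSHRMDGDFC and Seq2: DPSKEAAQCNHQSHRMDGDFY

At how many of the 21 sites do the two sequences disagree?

5

Mismatches occur at site 4 (M/K), site 5 (K/E), site 8 (Y/Q), site 12 (T/Q), site 21 (C/Y).
That gives 5 mismatches out of 21 aligned sites, so the Hamming distance is 5.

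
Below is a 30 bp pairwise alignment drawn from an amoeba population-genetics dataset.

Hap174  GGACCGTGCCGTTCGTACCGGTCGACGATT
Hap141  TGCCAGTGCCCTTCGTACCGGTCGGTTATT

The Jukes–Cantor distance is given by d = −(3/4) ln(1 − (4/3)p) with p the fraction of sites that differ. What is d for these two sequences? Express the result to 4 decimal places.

0.2795

Differing sites — 1:G/T; 3:A/C; 5:C/A; 11:G/C; 25:A/G; 26:C/T; 27:G/T.
p = 7/30 = 0.233333.
d = −0.75 · ln(1 − (4/3)·0.233333) = −0.75 · ln(0.688889) = −0.75 · (-0.372675) = 0.2795.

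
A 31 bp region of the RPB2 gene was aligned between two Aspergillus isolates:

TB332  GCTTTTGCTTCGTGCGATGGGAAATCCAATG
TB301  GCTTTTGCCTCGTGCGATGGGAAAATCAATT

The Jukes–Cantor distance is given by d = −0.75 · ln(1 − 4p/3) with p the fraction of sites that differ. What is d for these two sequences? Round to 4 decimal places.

0.1416

Differing sites — 9:T/C; 25:T/A; 26:C/T; 31:G/T.
p = 4/31 = 0.129032.
d = −0.75 · ln(1 − (4/3)·0.129032) = −0.75 · ln(0.827957) = −0.75 · (-0.188794) = 0.1416.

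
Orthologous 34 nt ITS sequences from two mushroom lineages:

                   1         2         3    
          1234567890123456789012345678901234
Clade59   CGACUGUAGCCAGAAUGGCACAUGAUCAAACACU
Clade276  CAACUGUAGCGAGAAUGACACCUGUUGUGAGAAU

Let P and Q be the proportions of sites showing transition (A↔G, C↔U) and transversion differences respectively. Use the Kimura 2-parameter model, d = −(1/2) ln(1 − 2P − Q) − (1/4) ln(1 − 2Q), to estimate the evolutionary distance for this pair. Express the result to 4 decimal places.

Differing sites — 2:G/A (Ti); 11:C/G (Tv); 18:G/A (Ti); 22:A/C (Tv); 25:A/U (Tv); 27:C/G (Tv); 28:A/U (Tv); 29:A/G (Ti); 31:C/G (Tv); 33:C/A (Tv).
Of the 10 differences, 3 transitions and 7 transversions over 34 sites: P = 3/34 = 0.088235, Q = 7/34 = 0.205882.
d = −0.5·ln(0.617648) − 0.25·ln(0.588236) = −0.5·(-0.481837) − 0.25·(-0.530627) = 0.3736.

0.3736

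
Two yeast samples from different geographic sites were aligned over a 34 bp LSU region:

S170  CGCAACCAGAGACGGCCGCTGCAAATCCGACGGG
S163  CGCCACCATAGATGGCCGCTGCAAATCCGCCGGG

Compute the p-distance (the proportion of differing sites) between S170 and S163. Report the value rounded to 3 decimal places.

0.118

The sequences differ at positions 4 (A/C), 9 (G/T), 13 (C/T), 30 (A/C).
There are 4 differences over 34 sites, so p = 4/34 = 0.118.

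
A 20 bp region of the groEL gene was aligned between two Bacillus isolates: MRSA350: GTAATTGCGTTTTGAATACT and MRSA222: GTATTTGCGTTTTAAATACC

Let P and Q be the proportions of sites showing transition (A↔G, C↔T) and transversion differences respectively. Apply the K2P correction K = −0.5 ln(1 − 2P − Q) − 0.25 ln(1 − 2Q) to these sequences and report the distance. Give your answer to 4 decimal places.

The sequences differ at positions 4 (A/T, transversion), 14 (G/A, transition), 20 (T/C, transition).
Of the 3 differences, 2 transitions and 1 transversion over 20 sites: P = 2/20 = 0.100000, Q = 1/20 = 0.050000.
d = −0.5·ln(0.750000) − 0.25·ln(0.900000) = −0.5·(-0.287682) − 0.25·(-0.105361) = 0.1702.

0.1702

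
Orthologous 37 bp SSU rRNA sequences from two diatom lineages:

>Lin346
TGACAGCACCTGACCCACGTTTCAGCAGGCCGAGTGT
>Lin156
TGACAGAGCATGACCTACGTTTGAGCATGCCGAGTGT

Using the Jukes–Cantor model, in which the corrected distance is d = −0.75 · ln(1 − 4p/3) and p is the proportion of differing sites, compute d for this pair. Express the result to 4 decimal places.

The sequences differ at positions 7 (C/A), 8 (A/G), 10 (C/A), 16 (C/T), 23 (C/G), 28 (G/T).
p = 6/37 = 0.162162.
d = −0.75 · ln(1 − (4/3)·0.162162) = −0.75 · ln(0.783784) = −0.75 · (-0.243622) = 0.1827.

0.1827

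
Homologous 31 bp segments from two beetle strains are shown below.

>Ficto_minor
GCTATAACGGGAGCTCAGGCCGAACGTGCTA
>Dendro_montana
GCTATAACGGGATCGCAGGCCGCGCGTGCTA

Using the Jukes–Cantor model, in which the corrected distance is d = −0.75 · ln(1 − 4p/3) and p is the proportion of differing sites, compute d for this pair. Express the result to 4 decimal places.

0.1416

Differing sites — 13:G/T; 15:T/G; 23:A/C; 24:A/G.
p = 4/31 = 0.129032.
d = −0.75 · ln(1 − (4/3)·0.129032) = −0.75 · ln(0.827957) = −0.75 · (-0.188794) = 0.1416.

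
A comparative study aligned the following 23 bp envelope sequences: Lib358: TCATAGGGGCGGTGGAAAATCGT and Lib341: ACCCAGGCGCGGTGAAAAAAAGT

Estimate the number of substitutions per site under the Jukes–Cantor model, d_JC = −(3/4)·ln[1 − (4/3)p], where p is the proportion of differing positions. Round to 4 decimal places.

The sequences differ at positions 1 (T/A), 3 (A/C), 4 (T/C), 8 (G/C), 15 (G/A), 20 (T/A), 21 (C/A).
p = 7/23 = 0.304348.
d = −0.75 · ln(1 − (4/3)·0.304348) = −0.75 · ln(0.594203) = −0.75 · (-0.520534) = 0.3904.

0.3904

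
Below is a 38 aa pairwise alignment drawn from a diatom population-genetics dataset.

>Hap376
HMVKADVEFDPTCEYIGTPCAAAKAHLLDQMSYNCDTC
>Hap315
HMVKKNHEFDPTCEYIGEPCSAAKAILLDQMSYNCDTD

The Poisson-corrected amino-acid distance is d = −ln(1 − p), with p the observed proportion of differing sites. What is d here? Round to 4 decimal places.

Mismatches occur at site 5 (A↔K), site 6 (D↔N), site 7 (V↔H), site 18 (T↔E), site 21 (A↔S), site 26 (H↔I), site 38 (C↔D).
p = 7/38 = 0.184211.
d = −ln(1 − 0.184211) = −ln(0.815789) = 0.2036.

0.2036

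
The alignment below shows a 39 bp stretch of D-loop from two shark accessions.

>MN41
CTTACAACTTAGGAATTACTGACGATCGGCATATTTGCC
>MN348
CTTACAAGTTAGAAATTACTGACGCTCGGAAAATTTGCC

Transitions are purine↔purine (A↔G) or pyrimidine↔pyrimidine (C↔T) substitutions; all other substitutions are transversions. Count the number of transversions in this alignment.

4

Differing sites — 8:C/G (Tv); 13:G/A (Ti); 25:A/C (Tv); 30:C/A (Tv); 32:T/A (Tv).
Of the 5 differences, 1 transition and 4 transversions, so the answer is 4.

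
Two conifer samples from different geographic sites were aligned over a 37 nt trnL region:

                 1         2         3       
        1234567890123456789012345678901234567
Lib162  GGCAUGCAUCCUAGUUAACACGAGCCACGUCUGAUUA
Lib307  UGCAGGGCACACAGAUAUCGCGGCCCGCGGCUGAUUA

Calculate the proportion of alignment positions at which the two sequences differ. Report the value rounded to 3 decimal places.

The sequences differ at positions 1 (G/U), 5 (U/G), 7 (C/G), 8 (A/C), 9 (U/A), 11 (C/A), 12 (U/C), 15 (U/A), 18 (A/U), 20 (A/G), 23 (A/G), 24 (G/C), 27 (A/G), 30 (U/G).
There are 14 differences over 37 sites, so p = 14/37 = 0.378.

0.378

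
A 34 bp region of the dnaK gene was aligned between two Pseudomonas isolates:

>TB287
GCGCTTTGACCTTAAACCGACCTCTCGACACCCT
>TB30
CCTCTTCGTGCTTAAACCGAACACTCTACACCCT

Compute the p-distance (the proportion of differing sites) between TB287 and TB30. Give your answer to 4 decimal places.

Mismatches occur at site 1 (G→C), site 3 (G→T), site 7 (T→C), site 9 (A→T), site 10 (C→G), site 21 (C→A), site 23 (T→A), site 27 (G→T).
There are 8 differences over 34 sites, so p = 8/34 = 0.2353.

0.2353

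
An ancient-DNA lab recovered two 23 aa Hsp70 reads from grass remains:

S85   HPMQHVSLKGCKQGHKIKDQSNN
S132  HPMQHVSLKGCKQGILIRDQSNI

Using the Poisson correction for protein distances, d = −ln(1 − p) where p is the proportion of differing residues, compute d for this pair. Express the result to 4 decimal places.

0.1911

Mismatches occur at site 15 (H→I), site 16 (K→L), site 18 (K→R), site 23 (N→I).
p = 4/23 = 0.173913.
d = −ln(1 − 0.173913) = −ln(0.826087) = 0.1911.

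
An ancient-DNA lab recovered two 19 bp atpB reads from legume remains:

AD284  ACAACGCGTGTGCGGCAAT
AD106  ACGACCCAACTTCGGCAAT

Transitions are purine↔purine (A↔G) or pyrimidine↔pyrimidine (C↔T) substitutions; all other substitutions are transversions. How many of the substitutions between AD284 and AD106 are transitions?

2

Differing sites — 3:A/G (Ti); 6:G/C (Tv); 8:G/A (Ti); 9:T/A (Tv); 10:G/C (Tv); 12:G/T (Tv).
Of the 6 differences, 2 transitions and 4 transversions, so the answer is 2.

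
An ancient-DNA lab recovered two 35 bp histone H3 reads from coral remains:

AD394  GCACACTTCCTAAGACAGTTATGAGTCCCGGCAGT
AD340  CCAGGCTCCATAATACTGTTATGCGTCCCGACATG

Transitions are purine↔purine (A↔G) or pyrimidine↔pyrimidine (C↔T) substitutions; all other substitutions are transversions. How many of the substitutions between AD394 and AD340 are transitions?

3

Mismatches occur at site 1 (G→C, transversion), site 4 (C→G, transversion), site 5 (A→G, transition), site 8 (T→C, transition), site 10 (C→A, transversion), site 14 (G→T, transversion), site 17 (A→T, transversion), site 24 (A→C, transversion), site 31 (G→A, transition), site 34 (G→T, transversion), site 35 (T→G, transversion).
Of the 11 differences, 3 transitions and 8 transversions, so the answer is 3.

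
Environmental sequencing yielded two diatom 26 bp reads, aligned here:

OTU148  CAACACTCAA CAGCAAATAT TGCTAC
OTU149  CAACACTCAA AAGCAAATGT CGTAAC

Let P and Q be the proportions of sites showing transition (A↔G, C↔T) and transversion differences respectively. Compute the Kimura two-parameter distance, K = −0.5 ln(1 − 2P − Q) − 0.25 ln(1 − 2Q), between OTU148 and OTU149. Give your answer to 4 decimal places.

Mismatches occur at site 11 (C→A, transversion), site 19 (A→G, transition), site 21 (T→C, transition), site 23 (C→T, transition), site 24 (T→A, transversion).
Of the 5 differences, 3 transitions and 2 transversions over 26 sites: P = 3/26 = 0.115385, Q = 2/26 = 0.076923.
d = −0.5·ln(0.692307) − 0.25·ln(0.846154) = −0.5·(-0.367726) − 0.25·(-0.167054) = 0.2256.

0.2256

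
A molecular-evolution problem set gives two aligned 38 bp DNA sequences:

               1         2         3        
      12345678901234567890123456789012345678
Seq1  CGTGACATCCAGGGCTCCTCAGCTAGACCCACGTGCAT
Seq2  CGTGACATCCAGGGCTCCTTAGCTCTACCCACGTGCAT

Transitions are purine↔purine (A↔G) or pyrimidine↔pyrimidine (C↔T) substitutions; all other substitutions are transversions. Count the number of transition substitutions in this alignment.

1

Differing sites — 20:C/T (Ti); 25:A/C (Tv); 26:G/T (Tv).
Of the 3 differences, 1 transition and 2 transversions, so the answer is 1.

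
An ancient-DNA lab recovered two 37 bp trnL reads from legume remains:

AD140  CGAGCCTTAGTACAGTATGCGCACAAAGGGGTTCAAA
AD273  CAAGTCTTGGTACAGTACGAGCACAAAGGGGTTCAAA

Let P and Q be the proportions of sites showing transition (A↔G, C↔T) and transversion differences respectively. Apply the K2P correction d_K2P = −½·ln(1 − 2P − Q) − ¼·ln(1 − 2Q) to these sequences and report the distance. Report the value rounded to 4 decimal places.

Differing sites — 2:G/A (Ti); 5:C/T (Ti); 9:A/G (Ti); 18:T/C (Ti); 20:C/A (Tv).
Of the 5 differences, 4 transitions and 1 transversion over 37 sites: P = 4/37 = 0.108108, Q = 1/37 = 0.027027.
d = −0.5·ln(0.756757) − 0.25·ln(0.945946) = −0.5·(-0.278713) − 0.25·(-0.055570) = 0.1532.

0.1532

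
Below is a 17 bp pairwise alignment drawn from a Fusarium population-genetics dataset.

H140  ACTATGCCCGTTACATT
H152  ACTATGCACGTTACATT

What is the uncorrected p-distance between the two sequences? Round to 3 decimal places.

A single mismatch occurs at site 8 (C/A).
There are 1 differences over 17 sites, so p = 1/17 = 0.059.

0.059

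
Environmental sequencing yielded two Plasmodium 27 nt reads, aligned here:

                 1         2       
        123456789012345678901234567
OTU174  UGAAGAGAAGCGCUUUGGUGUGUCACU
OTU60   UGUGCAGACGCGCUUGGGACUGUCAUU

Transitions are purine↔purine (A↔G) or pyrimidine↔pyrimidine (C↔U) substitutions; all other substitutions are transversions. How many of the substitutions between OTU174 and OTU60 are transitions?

2

Differing sites — 3:A/U (Tv); 4:A/G (Ti); 5:G/C (Tv); 9:A/C (Tv); 16:U/G (Tv); 19:U/A (Tv); 20:G/C (Tv); 26:C/U (Ti).
Of the 8 differences, 2 transitions and 6 transversions, so the answer is 2.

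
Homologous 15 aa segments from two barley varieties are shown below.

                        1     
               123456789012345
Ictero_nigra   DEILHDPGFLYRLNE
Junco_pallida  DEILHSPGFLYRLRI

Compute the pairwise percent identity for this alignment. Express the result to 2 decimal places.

The sequences differ at positions 6 (D/S), 14 (N/R), 15 (E/I).
12 of the 15 sites match, so the percent identity is 12/15 × 100 = 80.00%.

80.00%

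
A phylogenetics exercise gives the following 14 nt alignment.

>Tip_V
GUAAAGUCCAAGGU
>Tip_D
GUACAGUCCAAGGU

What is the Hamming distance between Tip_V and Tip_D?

1

Differing sites — 4:A/C.
That gives 1 mismatch out of 14 aligned sites, so the Hamming distance is 1.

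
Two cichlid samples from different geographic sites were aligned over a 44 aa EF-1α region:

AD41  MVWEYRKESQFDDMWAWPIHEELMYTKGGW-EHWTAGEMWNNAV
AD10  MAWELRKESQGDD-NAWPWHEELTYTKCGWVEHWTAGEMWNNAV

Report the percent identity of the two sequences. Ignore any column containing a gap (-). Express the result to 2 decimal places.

Excluding the 2 gap columns leaves 42 comparable sites.
The sequences differ at positions 2 (V/A), 5 (Y/L), 11 (F/G), 15 (W/N), 19 (I/W), 24 (M/T), 28 (G/C).
35 of the 42 comparable sites match, so the percent identity is 35/42 × 100 = 83.33%.

83.33%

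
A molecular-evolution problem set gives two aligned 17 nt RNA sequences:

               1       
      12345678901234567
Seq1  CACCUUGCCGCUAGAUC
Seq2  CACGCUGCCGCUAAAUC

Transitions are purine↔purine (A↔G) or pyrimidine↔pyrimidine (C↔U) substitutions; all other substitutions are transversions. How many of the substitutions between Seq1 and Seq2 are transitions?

Mismatches occur at site 4 (C→G, transversion), site 5 (U→C, transition), site 14 (G→A, transition).
Of the 3 differences, 2 transitions and 1 transversion, so the answer is 2.

2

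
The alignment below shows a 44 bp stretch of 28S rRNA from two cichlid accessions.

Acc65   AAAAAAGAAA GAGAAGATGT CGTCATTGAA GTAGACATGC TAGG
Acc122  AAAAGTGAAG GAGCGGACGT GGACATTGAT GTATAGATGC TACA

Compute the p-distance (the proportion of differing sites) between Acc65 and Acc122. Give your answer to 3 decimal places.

0.295

Mismatches occur at site 5 (A/G), site 6 (A/T), site 10 (A/G), site 14 (A/C), site 15 (A/G), site 18 (T/C), site 21 (C/G), site 23 (T/A), site 30 (A/T), site 34 (G/T), site 36 (C/G), site 43 (G/C), site 44 (G/A).
There are 13 differences over 44 sites, so p = 13/44 = 0.295.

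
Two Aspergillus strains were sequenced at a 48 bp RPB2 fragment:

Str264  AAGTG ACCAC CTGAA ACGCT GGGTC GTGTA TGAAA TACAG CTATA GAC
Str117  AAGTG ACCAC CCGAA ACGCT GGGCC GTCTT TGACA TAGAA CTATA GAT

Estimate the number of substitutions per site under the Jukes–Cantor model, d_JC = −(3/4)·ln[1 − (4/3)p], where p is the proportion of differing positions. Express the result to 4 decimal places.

0.1885

Mismatches occur at site 12 (T/C), site 24 (T/C), site 28 (G/C), site 30 (A/T), site 34 (A/C), site 38 (C/G), site 40 (G/A), site 48 (C/T).
p = 8/48 = 0.166667.
d = −0.75 · ln(1 − (4/3)·0.166667) = −0.75 · ln(0.777777) = −0.75 · (-0.251315) = 0.1885.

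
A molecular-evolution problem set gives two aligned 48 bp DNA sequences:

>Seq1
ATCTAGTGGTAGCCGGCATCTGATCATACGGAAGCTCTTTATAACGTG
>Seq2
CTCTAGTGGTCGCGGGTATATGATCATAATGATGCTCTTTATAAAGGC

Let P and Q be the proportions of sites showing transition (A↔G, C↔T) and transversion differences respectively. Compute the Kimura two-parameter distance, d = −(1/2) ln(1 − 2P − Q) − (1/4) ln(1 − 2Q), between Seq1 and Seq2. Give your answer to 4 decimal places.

0.2786

Differing sites — 1:A/C (Tv); 11:A/C (Tv); 14:C/G (Tv); 17:C/T (Ti); 20:C/A (Tv); 29:C/A (Tv); 30:G/T (Tv); 33:A/T (Tv); 45:C/A (Tv); 47:T/G (Tv); 48:G/C (Tv).
Of the 11 differences, 1 transition and 10 transversions over 48 sites: P = 1/48 = 0.020833, Q = 10/48 = 0.208333.
d = −0.5·ln(0.750001) − 0.25·ln(0.583334) = −0.5·(-0.287681) − 0.25·(-0.538995) = 0.2786.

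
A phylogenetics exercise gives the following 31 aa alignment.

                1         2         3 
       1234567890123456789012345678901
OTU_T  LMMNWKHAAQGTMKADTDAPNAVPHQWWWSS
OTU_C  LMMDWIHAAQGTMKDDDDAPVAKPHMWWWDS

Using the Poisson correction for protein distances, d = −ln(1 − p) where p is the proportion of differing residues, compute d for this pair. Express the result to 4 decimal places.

0.2985

The sequences differ at positions 4 (N/D), 6 (K/I), 15 (A/D), 17 (T/D), 21 (N/V), 23 (V/K), 26 (Q/M), 30 (S/D).
p = 8/31 = 0.258065.
d = −ln(1 − 0.258065) = −ln(0.741935) = 0.2985.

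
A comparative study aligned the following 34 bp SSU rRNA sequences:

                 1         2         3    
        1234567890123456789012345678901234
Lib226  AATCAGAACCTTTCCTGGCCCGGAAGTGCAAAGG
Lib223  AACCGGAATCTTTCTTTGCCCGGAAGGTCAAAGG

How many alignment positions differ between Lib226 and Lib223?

The sequences differ at positions 3 (T/C), 5 (A/G), 9 (C/T), 15 (C/T), 17 (G/T), 27 (T/G), 28 (G/T).
That gives 7 mismatches out of 34 aligned sites, so the Hamming distance is 7.

7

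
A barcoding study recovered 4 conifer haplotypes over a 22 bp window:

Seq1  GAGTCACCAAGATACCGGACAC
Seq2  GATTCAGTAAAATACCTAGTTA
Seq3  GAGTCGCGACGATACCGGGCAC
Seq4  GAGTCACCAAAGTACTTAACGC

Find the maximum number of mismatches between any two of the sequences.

Pairwise Hamming distances:
  Seq1 vs Seq2: 10
  Seq1 vs Seq3: 4
  Seq1 vs Seq4: 6
  Seq2 vs Seq3: 11
  Seq2 vs Seq4: 9
  Seq3 vs Seq4: 10
The largest is 11, between Seq2 and Seq3.

11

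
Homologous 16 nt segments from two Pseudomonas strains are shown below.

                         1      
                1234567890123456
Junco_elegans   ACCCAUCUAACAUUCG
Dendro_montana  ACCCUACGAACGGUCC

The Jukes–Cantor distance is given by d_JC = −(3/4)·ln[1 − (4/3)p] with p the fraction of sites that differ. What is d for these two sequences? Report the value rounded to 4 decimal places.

Mismatches occur at site 5 (A↔U), site 6 (U↔A), site 8 (U↔G), site 12 (A↔G), site 13 (U↔G), site 16 (G↔C).
p = 6/16 = 0.375000.
d = −0.75 · ln(1 − (4/3)·0.375000) = −0.75 · ln(0.500000) = −0.75 · (-0.693147) = 0.5199.

0.5199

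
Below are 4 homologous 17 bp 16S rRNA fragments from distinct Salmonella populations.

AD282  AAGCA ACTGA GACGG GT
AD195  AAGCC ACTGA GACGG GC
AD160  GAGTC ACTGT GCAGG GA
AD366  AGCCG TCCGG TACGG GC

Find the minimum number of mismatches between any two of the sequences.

2

Pairwise Hamming distances:
  AD282 vs AD195: 2
  AD282 vs AD160: 7
  AD282 vs AD366: 8
  AD195 vs AD160: 6
  AD195 vs AD366: 7
  AD160 vs AD366: 12
The smallest is 2, between AD282 and AD195.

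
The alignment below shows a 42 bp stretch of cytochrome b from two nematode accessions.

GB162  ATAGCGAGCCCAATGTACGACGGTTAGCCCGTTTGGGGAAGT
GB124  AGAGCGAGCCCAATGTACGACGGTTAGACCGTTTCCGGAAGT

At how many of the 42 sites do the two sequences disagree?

Differing sites — 2:T/G; 28:C/A; 35:G/C; 36:G/C.
That gives 4 mismatches out of 42 aligned sites, so the Hamming distance is 4.

4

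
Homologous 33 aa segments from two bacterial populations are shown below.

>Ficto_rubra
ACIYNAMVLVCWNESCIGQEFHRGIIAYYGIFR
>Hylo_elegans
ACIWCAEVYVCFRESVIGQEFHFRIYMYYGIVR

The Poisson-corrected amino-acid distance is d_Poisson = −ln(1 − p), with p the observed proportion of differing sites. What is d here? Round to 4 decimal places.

Differing sites — 4:Y/W; 5:N/C; 7:M/E; 9:L/Y; 12:W/F; 13:N/R; 16:C/V; 23:R/F; 24:G/R; 26:I/Y; 27:A/M; 32:F/V.
p = 12/33 = 0.363636.
d = −ln(1 − 0.363636) = −ln(0.636364) = 0.4520.

0.4520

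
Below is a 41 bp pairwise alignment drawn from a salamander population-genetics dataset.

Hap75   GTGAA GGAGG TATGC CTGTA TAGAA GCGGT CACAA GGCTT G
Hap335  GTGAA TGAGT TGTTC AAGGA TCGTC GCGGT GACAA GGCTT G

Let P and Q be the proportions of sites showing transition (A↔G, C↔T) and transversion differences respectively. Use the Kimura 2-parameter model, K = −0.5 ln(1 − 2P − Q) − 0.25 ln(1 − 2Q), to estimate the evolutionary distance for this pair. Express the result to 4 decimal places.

0.3404

The sequences differ at positions 6 (G/T, transversion), 10 (G/T, transversion), 12 (A/G, transition), 14 (G/T, transversion), 16 (C/A, transversion), 17 (T/A, transversion), 19 (T/G, transversion), 22 (A/C, transversion), 24 (A/T, transversion), 25 (A/C, transversion), 31 (C/G, transversion).
Of the 11 differences, 1 transition and 10 transversions over 41 sites: P = 1/41 = 0.024390, Q = 10/41 = 0.243902.
d = −0.5·ln(0.707318) − 0.25·ln(0.512196) = −0.5·(-0.346275) − 0.25·(-0.669048) = 0.3404.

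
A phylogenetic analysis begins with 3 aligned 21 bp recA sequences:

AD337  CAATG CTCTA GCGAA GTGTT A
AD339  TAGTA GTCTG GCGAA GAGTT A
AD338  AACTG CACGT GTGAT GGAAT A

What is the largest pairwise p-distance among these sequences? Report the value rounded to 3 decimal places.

0.571

Pairwise Hamming distances:
  AD337 vs AD339: 6
  AD337 vs AD338: 10
  AD339 vs AD338: 12
The largest is 12 mismatches, between AD339 and AD338; p = 12/21 = 0.571.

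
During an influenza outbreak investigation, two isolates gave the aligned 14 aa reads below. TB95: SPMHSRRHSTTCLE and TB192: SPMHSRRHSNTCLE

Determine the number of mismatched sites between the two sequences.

1

A single mismatch occurs at site 10 (T↔N).
That gives 1 mismatch out of 14 aligned sites, so the Hamming distance is 1.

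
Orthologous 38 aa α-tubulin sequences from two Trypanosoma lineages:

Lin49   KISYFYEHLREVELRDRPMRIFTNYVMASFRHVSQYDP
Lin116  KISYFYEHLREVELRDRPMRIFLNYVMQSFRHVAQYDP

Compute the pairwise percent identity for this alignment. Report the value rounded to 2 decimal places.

The sequences differ at positions 23 (T/L), 28 (A/Q), 34 (S/A).
35 of the 38 sites match, so the percent identity is 35/38 × 100 = 92.11%.

92.11%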